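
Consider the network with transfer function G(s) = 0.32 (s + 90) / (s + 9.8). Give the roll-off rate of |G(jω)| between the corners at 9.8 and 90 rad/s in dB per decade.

In this band the factors already past their corner are: pole at 9.8; net slope = -20 dB/decade.

-20 dB/decade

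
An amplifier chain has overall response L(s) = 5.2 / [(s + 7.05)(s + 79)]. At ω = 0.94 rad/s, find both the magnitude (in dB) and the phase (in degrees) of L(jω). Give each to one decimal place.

|L| = -40.7 dB, ∠L = -8.3°

|j0.94 + 7.05| = √(0.94² + 7.05²) = 7.112
|j0.94 + 79| = √(0.94² + 79²) = 79.01
|L(j0.94)| = 5.2 / (7.112 × 79.01) = 0.009254
20 log₁₀(0.009254) = -40.67 dB
∠(j0.94 + 7.05) = arctan(0.94/7.05) = 7.59°
∠(j0.94 + 79) = arctan(0.94/79) = 0.68°
∠L(j0.94) = − (7.59° + 0.68°) = -8.28°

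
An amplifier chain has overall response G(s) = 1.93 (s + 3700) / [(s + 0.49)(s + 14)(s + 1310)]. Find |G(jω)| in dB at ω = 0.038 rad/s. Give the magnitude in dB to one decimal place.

|j0.038 + 3700| = √(0.038² + 3700²) = 3700
|j0.038 + 0.49| = √(0.038² + 0.49²) = 0.4915
|j0.038 + 14| = √(0.038² + 14²) = 14
|j0.038 + 1310| = √(0.038² + 1310²) = 1310
|G(j0.038)| = 1.93 × 3700 / (0.4915 × 14 × 1310) = 0.79225
20 log₁₀(0.79225) = -2.02 dB

-2.0 dB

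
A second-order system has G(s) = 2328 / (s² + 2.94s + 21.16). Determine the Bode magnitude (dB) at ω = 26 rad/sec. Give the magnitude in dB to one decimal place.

|(j26)² + 2.94(j26) + 21.16| = |-654.84 + j76.44| = 659.3
|G(j26)| = 2328 / 659.3 = 3.5311
20 log₁₀(3.5311) = 10.96 dB

11.0 dB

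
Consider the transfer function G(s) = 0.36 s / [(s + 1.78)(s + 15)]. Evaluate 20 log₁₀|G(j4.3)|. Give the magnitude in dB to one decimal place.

|j4.3| = 4.3
|j4.3 + 1.78| = √(4.3² + 1.78²) = 4.654
|j4.3 + 15| = √(4.3² + 15²) = 15.6
|G(j4.3)| = 0.36 × 4.3 / (4.654 × 15.6) = 0.021317
20 log₁₀(0.021317) = -33.43 dB

-33.4 dB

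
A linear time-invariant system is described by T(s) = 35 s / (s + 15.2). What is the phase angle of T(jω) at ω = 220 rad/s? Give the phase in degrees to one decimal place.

4.0°

∠(j220) = 90.00°
∠(j220 + 15.2) = arctan(220/15.2) = 86.05°
∠T(j220) = 90.00° − 86.05° = 3.95°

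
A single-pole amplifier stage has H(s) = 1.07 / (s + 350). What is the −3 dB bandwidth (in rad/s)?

350 rad/s

For a single-pole low-pass, the −3 dB point is at the pole: ω = 350 rad/s.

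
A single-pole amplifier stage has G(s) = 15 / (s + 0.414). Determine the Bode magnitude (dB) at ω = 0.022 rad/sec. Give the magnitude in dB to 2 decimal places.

|j0.022 + 0.414| = √(0.022² + 0.414²) = 0.4146
|G(j0.022)| = 15 / 0.4146 = 36.181
20 log₁₀(36.181) = 31.170 dB

31.17 dB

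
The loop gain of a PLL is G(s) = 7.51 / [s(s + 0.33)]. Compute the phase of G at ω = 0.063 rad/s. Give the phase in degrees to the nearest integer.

-101 deg

∠(j0.063 + 0.33) = arctan(0.063/0.33) = 10.81°
∠(j0.063) = 90.00°
∠G(j0.063) = − (10.81° + 90.00°) = -100.81°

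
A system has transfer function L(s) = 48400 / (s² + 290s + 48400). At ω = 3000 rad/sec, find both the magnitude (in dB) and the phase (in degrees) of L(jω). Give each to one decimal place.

|(j3000)² + 290(j3000) + 48400| = |-8.9516e+06 + j8.7e+05| = 8.994e+06
|L(j3000)| = 48400 / 8.994e+06 = 0.0053815
20 log₁₀(0.0053815) = -45.38 dB
∠[(j3000)² + 290(j3000) + 48400] = ∠[-8.9516e+06 + j8.7e+05] = 174.45°
∠L(j3000) = −174.45° = -174.45°

|L| = -45.4 dB, ∠L = -174.4 deg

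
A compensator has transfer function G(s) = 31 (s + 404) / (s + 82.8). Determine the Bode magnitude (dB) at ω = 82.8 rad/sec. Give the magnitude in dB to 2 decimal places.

|j82.8 + 404| = √(82.8² + 404²) = 412.4
|j82.8 + 82.8| = √(82.8² + 82.8²) = 117.1
|G(j82.8)| = 31 × 412.4 / 117.1 = 109.18
20 log₁₀(109.18) = 40.763 dB

40.76 dB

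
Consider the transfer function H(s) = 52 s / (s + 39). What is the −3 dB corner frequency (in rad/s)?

For a single-pole high-pass, the −3 dB point is at the pole: ω = 39 rad/s.

39 rad/s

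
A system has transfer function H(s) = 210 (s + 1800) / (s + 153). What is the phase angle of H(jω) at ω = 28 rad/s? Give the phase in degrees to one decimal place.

-9.5 deg

∠(j28 + 1800) = arctan(28/1800) = 0.89°
∠(j28 + 153) = arctan(28/153) = 10.37°
∠H(j28) = 0.89° − 10.37° = -9.48°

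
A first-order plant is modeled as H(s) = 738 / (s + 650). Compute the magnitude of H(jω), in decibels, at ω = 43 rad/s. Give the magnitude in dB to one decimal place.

1.1 dB

|j43 + 650| = √(43² + 650²) = 651.4
|H(j43)| = 738 / 651.4 = 1.1329
20 log₁₀(1.1329) = 1.08 dB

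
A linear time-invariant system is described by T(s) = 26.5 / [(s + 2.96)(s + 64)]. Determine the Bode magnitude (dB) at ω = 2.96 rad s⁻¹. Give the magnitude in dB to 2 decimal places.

-20.10 dB

|j2.96 + 2.96| = √(2.96² + 2.96²) = 4.186
|j2.96 + 64| = √(2.96² + 64²) = 64.07
|T(j2.96)| = 26.5 / (4.186 × 64.07) = 0.098809
20 log₁₀(0.098809) = -20.104 dB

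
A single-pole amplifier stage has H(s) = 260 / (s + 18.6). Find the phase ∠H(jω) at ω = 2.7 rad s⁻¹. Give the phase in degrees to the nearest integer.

∠(j2.7 + 18.6) = arctan(2.7/18.6) = 8.26°
∠H(j2.7) = −8.26° = -8.26°

-8 deg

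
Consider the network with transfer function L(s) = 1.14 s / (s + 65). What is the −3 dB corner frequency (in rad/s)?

For a single-pole high-pass, the −3 dB point is at the pole: ω = 65 rad/s.

65 rad/s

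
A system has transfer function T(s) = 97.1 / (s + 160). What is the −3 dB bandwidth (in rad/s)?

160 rad/s

For a single-pole low-pass, the −3 dB point is at the pole: ω = 160 rad/s.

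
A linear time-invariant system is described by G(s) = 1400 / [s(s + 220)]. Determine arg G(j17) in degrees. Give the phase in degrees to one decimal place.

-94.4°

∠(j17 + 220) = arctan(17/220) = 4.42°
∠(j17) = 90.00°
∠G(j17) = − (4.42° + 90.00°) = -94.42°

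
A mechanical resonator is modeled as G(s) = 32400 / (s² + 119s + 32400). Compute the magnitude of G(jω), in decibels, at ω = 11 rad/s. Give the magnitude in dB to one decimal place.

0.0 dB

|(j11)² + 119(j11) + 32400| = |32279 + j1309| = 3.231e+04
|G(j11)| = 32400 / 3.231e+04 = 1.0029
20 log₁₀(1.0029) = 0.03 dB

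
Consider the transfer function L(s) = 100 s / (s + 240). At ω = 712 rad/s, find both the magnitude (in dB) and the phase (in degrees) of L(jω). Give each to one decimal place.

|j712| = 712
|j712 + 240| = √(712² + 240²) = 751.4
|L(j712)| = 100 × 712 / 751.4 = 94.761
20 log₁₀(94.761) = 39.53 dB
∠(j712) = 90.00°
∠(j712 + 240) = arctan(712/240) = 71.37°
∠L(j712) = 90.00° − 71.37° = 18.63°

|L| = 39.5 dB, ∠L = 18.6 deg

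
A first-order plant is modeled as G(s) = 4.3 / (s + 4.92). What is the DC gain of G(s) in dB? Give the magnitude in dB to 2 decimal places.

-1.17 dB

G(0) = 4.3 / 4.92 = 0.87398
20 log₁₀(0.87398) = -1.170 dB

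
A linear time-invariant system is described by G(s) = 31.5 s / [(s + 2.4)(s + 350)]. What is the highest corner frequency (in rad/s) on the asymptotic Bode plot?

350 rad/s

Break frequencies occur at each pole and zero magnitude: 2.4 rad/s, 350 rad/s.
The highest is 350 rad/s.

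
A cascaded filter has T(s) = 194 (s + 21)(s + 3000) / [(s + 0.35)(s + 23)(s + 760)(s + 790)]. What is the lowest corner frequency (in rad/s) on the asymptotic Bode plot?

Break frequencies occur at each pole and zero magnitude: 0.35 rad/s, 21 rad/s, 23 rad/s, 760 rad/s, 790 rad/s, 3000 rad/s.
The lowest is 0.35 rad/s.

0.35 rad/s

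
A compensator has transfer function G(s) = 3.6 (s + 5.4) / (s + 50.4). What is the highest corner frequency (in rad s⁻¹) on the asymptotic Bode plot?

50.4 rad s⁻¹

Break frequencies occur at each pole and zero magnitude: 5.4 rad s⁻¹, 50.4 rad s⁻¹.
The highest is 50.4 rad s⁻¹.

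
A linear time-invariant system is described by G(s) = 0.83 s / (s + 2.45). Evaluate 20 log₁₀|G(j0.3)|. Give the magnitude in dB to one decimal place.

-19.9 dB

|j0.3| = 0.3
|j0.3 + 2.45| = √(0.3² + 2.45²) = 2.468
|G(j0.3)| = 0.83 × 0.3 / 2.468 = 0.10088
20 log₁₀(0.10088) = -19.92 dB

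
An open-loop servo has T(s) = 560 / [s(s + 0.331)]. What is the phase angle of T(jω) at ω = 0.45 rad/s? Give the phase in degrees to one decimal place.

-143.7°

∠(j0.45 + 0.331) = arctan(0.45/0.331) = 53.66°
∠(j0.45) = 90.00°
∠T(j0.45) = − (53.66° + 90.00°) = -143.66°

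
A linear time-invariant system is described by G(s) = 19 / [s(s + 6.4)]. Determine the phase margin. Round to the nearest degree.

67°

Gain crossover: |G(jω)| = 1 at ω ≈ 2.73 rad/sec.
∠G(j2.73) = −90° − arctan(2.73/6.4) ≈ -113.11°
PM = 180° + (-113.11°) = 66.89°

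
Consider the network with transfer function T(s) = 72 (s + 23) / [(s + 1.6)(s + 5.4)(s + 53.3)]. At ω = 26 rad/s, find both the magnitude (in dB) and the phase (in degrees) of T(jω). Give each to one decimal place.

|j26 + 23| = √(26² + 23²) = 34.71
|j26 + 1.6| = √(26² + 1.6²) = 26.05
|j26 + 5.4| = √(26² + 5.4²) = 26.55
|j26 + 53.3| = √(26² + 53.3²) = 59.3
|T(j26)| = 72 × 34.71 / (26.05 × 26.55 × 59.3) = 0.060927
20 log₁₀(0.060927) = -24.30 dB
∠(j26 + 23) = arctan(26/23) = 48.50°
∠(j26 + 1.6) = arctan(26/1.6) = 86.48°
∠(j26 + 5.4) = arctan(26/5.4) = 78.27°
∠(j26 + 53.3) = arctan(26/53.3) = 26.00°
∠T(j26) = 48.50° − (86.48° + 78.27° + 26.00°) = -142.25°

|T| = -24.3 dB, ∠T = -142.2 deg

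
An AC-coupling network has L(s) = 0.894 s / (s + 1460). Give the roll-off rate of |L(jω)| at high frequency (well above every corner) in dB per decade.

With 1 zero and 1 pole, the high-frequency asymptotic slope is 20 × (1 − 1) = 0 dB/decade.

0 dB/decade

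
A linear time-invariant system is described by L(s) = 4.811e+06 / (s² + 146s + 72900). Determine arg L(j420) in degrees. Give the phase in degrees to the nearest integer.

-149 deg

∠[(j420)² + 146(j420) + 72900] = ∠[-1.035e+05 + j61320] = 149.35°
∠L(j420) = −149.35° = -149.35°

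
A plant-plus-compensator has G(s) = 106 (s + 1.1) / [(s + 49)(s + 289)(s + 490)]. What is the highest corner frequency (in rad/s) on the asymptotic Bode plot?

490 rad/s

Break frequencies occur at each pole and zero magnitude: 1.1 rad/s, 49 rad/s, 289 rad/s, 490 rad/s.
The highest is 490 rad/s.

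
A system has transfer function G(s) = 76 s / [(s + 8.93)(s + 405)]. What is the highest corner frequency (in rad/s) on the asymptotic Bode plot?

Break frequencies occur at each pole and zero magnitude: 8.93 rad/s, 405 rad/s.
The highest is 405 rad/s.

405 rad/s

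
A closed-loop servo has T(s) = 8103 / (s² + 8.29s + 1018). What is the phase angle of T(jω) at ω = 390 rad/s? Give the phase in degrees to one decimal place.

∠[(j390)² + 8.29(j390) + 1018] = ∠[-1.5108e+05 + j3233.1] = 178.77°
∠T(j390) = −178.77° = -178.77°

-178.8°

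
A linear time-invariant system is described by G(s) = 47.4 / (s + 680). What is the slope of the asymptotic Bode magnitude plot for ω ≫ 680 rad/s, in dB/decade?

With 0 zeros and 1 pole, the high-frequency asymptotic slope is 20 × (0 − 1) = -20 dB/decade.

-20 dB/decade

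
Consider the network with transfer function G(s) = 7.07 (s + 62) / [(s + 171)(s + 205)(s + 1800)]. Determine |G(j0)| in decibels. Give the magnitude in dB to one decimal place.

-103.2 dB

G(0) = 7.07 × 62 / (171 × 205 × 1800) = 6.9469e-06
20 log₁₀(6.9469e-06) = -103.16 dB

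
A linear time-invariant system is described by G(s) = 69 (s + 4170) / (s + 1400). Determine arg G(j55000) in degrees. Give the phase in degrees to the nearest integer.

∠(j55000 + 4170) = arctan(55000/4170) = 85.66°
∠(j55000 + 1400) = arctan(55000/1400) = 88.54°
∠G(j55000) = 85.66° − 88.54° = -2.88°

-3°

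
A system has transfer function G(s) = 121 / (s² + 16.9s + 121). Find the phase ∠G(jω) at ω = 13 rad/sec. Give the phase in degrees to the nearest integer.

∠[(j13)² + 16.9(j13) + 121] = ∠[-48 + j219.7] = 102.32°
∠G(j13) = −102.32° = -102.32°

-102 deg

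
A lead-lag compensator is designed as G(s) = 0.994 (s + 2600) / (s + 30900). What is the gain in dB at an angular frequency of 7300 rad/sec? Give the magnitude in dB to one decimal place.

-12.3 dB

|j7300 + 2600| = √(7300² + 2600²) = 7749
|j7300 + 30900| = √(7300² + 30900²) = 3.175e+04
|G(j7300)| = 0.994 × 7749 / 3.175e+04 = 0.2426
20 log₁₀(0.2426) = -12.30 dB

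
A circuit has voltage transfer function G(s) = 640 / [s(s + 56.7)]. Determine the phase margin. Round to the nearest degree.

Gain crossover: |G(jω)| = 1 at ω ≈ 11.1 rad/s.
∠G(j11.1) = −90° − arctan(11.1/56.7) ≈ -101.06°
PM = 180° + (-101.06°) = 78.94°

79 deg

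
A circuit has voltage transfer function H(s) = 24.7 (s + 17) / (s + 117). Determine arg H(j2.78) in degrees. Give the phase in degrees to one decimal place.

∠(j2.78 + 17) = arctan(2.78/17) = 9.29°
∠(j2.78 + 117) = arctan(2.78/117) = 1.36°
∠H(j2.78) = 9.29° − 1.36° = 7.93°

7.9°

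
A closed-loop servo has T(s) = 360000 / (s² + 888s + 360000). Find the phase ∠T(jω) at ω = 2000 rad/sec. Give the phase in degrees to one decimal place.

∠[(j2000)² + 888(j2000) + 360000] = ∠[-3.64e+06 + j1.776e+06] = 153.99°
∠T(j2000) = −153.99° = -153.99°

-154.0°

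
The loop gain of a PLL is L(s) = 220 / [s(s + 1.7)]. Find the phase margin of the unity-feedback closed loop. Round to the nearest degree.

7 deg

Gain crossover: |L(jω)| = 1 at ω ≈ 14.8 rad/s.
∠L(j14.8) = −90° − arctan(14.8/1.7) ≈ -173.44°
PM = 180° + (-173.44°) = 6.56°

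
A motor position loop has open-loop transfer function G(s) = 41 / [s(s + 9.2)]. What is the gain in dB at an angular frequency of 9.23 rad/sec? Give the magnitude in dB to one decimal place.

-9.3 dB

|j9.23 + 9.2| = √(9.23² + 9.2²) = 13.03
|j9.23| = 9.23
|G(j9.23)| = 41 / (13.03 × 9.23) = 0.34086
20 log₁₀(0.34086) = -9.35 dB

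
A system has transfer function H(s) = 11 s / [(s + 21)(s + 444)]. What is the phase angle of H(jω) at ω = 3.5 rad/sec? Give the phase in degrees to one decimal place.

80.1 deg

∠(j3.5) = 90.00°
∠(j3.5 + 21) = arctan(3.5/21) = 9.46°
∠(j3.5 + 444) = arctan(3.5/444) = 0.45°
∠H(j3.5) = 90.00° − (9.46° + 0.45°) = 80.09°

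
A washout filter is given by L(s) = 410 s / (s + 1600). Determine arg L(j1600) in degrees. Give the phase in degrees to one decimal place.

45.0°

∠(j1600) = 90.00°
∠(j1600 + 1600) = arctan(1600/1600) = 45.00°
∠L(j1600) = 90.00° − 45.00° = 45.00°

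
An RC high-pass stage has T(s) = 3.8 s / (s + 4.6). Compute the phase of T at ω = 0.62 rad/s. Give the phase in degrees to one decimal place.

∠(j0.62) = 90.00°
∠(j0.62 + 4.6) = arctan(0.62/4.6) = 7.68°
∠T(j0.62) = 90.00° − 7.68° = 82.32°

82.3°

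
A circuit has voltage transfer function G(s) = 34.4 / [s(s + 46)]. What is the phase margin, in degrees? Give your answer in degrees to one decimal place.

Gain crossover: |G(jω)| = 1 at ω ≈ 0.748 rad s⁻¹.
∠G(j0.748) = −90° − arctan(0.748/46) ≈ -90.93°
PM = 180° + (-90.93°) = 89.07°

89.1°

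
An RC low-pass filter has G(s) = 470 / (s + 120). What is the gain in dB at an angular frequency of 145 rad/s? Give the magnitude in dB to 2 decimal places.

|j145 + 120| = √(145² + 120²) = 188.2
|G(j145)| = 470 / 188.2 = 2.4971
20 log₁₀(2.4971) = 7.949 dB

7.95 dB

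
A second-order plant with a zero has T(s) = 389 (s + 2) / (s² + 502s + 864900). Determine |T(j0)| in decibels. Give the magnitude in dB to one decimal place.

T(0) = 389 × 2 / 864900 = 0.00089953
20 log₁₀(0.00089953) = -60.92 dB

-60.9 dB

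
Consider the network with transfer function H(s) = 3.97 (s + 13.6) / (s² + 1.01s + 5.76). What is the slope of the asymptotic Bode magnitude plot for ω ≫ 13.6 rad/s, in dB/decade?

-20 dB/decade

With 1 zero and 2 poles, the high-frequency asymptotic slope is 20 × (1 − 2) = -20 dB/decade.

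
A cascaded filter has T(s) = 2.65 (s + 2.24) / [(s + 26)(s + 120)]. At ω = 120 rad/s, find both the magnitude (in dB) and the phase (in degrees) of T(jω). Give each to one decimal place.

|j120 + 2.24| = √(120² + 2.24²) = 120
|j120 + 26| = √(120² + 26²) = 122.8
|j120 + 120| = √(120² + 120²) = 169.7
|T(j120)| = 2.65 × 120 / (122.8 × 169.7) = 0.015264
20 log₁₀(0.015264) = -36.33 dB
∠(j120 + 2.24) = arctan(120/2.24) = 88.93°
∠(j120 + 26) = arctan(120/26) = 77.77°
∠(j120 + 120) = arctan(120/120) = 45.00°
∠T(j120) = 88.93° − (77.77° + 45.00°) = -33.84°

|T| = -36.3 dB, ∠T = -33.8°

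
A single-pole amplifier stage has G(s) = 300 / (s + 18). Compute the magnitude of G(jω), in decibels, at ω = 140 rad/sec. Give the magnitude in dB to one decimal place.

|j140 + 18| = √(140² + 18²) = 141.2
|G(j140)| = 300 / 141.2 = 2.1254
20 log₁₀(2.1254) = 6.55 dB

6.5 dB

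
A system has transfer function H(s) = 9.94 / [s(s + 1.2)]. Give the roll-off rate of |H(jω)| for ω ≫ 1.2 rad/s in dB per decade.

-40 dB/decade

With 0 zeros and 2 poles, the high-frequency asymptotic slope is 20 × (0 − 2) = -40 dB/decade.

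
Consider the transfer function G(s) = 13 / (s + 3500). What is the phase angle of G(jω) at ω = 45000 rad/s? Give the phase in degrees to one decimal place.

-85.6°

∠(j45000 + 3500) = arctan(45000/3500) = 85.55°
∠G(j45000) = −85.55° = -85.55°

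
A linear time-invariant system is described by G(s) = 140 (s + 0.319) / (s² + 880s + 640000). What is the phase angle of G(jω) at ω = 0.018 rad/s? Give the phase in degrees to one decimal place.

∠(j0.018 + 0.319) = arctan(0.018/0.319) = 3.23°
∠[(j0.018)² + 880(j0.018) + 640000] = ∠[6.4e+05 + j15.84] = 0.00°
∠G(j0.018) = 3.23° − 0.00° = 3.23°

3.2 deg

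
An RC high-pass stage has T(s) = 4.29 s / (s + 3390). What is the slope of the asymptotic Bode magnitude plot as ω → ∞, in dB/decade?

0 dB/decade

With 1 zero and 1 pole, the high-frequency asymptotic slope is 20 × (1 − 1) = 0 dB/decade.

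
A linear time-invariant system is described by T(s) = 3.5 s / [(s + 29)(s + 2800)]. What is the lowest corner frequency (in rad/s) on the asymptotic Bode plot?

Break frequencies occur at each pole and zero magnitude: 29 rad/s, 2800 rad/s.
The lowest is 29 rad/s.

29 rad/s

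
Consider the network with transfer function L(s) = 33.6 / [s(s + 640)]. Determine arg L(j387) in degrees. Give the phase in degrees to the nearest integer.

-121 deg

∠(j387 + 640) = arctan(387/640) = 31.16°
∠(j387) = 90.00°
∠L(j387) = − (31.16° + 90.00°) = -121.16°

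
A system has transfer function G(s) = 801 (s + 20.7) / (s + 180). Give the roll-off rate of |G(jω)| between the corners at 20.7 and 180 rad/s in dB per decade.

In this band the factors already past their corner are: zero at 20.7; net slope = 20 dB/decade.

20 dB/decade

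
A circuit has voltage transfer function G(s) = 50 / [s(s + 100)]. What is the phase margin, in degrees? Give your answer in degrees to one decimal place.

89.7 deg

Gain crossover: |G(jω)| = 1 at ω ≈ 0.5 rad/s.
∠G(j0.5) = −90° − arctan(0.5/100) ≈ -90.29°
PM = 180° + (-90.29°) = 89.71°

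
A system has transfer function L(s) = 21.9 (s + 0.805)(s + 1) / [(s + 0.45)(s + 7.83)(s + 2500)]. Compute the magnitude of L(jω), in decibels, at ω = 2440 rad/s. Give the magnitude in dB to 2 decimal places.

|j2440 + 0.805| = √(2440² + 0.805²) = 2440
|j2440 + 1| = √(2440² + 1²) = 2440
|j2440 + 0.45| = √(2440² + 0.45²) = 2440
|j2440 + 7.83| = √(2440² + 7.83²) = 2440
|j2440 + 2500| = √(2440² + 2500²) = 3493
|L(j2440)| = 21.9 × 2440 × 2440 / (2440 × 2440 × 3493) = 0.006269
20 log₁₀(0.006269) = -44.056 dB

-44.06 dB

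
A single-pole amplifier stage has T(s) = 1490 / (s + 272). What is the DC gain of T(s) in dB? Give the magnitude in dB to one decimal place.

14.8 dB

T(0) = 1490 / 272 = 5.4779
20 log₁₀(5.4779) = 14.77 dB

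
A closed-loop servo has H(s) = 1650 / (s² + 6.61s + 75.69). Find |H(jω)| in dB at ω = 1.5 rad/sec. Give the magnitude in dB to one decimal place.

|(j1.5)² + 6.61(j1.5) + 75.69| = |73.44 + j9.915| = 74.11
|H(j1.5)| = 1650 / 74.11 = 22.265
20 log₁₀(22.265) = 26.95 dB

27.0 dB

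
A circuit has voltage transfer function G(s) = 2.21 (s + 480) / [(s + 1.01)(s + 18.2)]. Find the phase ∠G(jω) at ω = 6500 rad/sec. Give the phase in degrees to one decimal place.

-94.1°

∠(j6500 + 480) = arctan(6500/480) = 85.78°
∠(j6500 + 1.01) = arctan(6500/1.01) = 89.99°
∠(j6500 + 18.2) = arctan(6500/18.2) = 89.84°
∠G(j6500) = 85.78° − (89.99° + 89.84°) = -94.05°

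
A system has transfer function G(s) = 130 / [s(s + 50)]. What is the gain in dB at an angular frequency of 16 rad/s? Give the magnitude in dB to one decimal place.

-16.2 dB

|j16 + 50| = √(16² + 50²) = 52.5
|j16| = 16
|G(j16)| = 130 / (52.5 × 16) = 0.15477
20 log₁₀(0.15477) = -16.21 dB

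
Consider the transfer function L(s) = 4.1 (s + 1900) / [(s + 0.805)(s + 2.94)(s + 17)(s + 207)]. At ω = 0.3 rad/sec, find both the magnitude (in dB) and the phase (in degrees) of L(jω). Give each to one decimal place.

|j0.3 + 1900| = √(0.3² + 1900²) = 1900
|j0.3 + 0.805| = √(0.3² + 0.805²) = 0.8591
|j0.3 + 2.94| = √(0.3² + 2.94²) = 2.955
|j0.3 + 17| = √(0.3² + 17²) = 17
|j0.3 + 207| = √(0.3² + 207²) = 207
|L(j0.3)| = 4.1 × 1900 / (0.8591 × 2.955 × 17 × 207) = 0.8718
20 log₁₀(0.8718) = -1.19 dB
∠(j0.3 + 1900) = arctan(0.3/1900) = 0.01°
∠(j0.3 + 0.805) = arctan(0.3/0.805) = 20.44°
∠(j0.3 + 2.94) = arctan(0.3/2.94) = 5.83°
∠(j0.3 + 17) = arctan(0.3/17) = 1.01°
∠(j0.3 + 207) = arctan(0.3/207) = 0.08°
∠L(j0.3) = 0.01° − (20.44° + 5.83° + 1.01° + 0.08°) = -27.35°

|L| = -1.2 dB, ∠L = -27.4°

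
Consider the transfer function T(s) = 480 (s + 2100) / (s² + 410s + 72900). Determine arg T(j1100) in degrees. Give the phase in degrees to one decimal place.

-130.7°

∠(j1100 + 2100) = arctan(1100/2100) = 27.65°
∠[(j1100)² + 410(j1100) + 72900] = ∠[-1.1371e+06 + j4.51e+05] = 158.37°
∠T(j1100) = 27.65° − 158.37° = -130.72°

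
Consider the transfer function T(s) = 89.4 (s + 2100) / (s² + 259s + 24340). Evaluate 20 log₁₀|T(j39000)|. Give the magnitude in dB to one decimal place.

-52.8 dB

|j39000 + 2100| = √(39000² + 2100²) = 3.906e+04
|(j39000)² + 259(j39000) + 24340| = |-1.521e+09 + j1.0101e+07| = 1.521e+09
|T(j39000)| = 89.4 × 3.906e+04 / 1.521e+09 = 0.0022956
20 log₁₀(0.0022956) = -52.78 dB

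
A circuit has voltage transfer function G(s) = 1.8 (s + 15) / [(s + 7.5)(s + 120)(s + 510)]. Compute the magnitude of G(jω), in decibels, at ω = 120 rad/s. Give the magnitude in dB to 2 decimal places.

|j120 + 15| = √(120² + 15²) = 120.9
|j120 + 7.5| = √(120² + 7.5²) = 120.2
|j120 + 120| = √(120² + 120²) = 169.7
|j120 + 510| = √(120² + 510²) = 523.9
|G(j120)| = 1.8 × 120.9 / (120.2 × 169.7 × 523.9) = 2.0362e-05
20 log₁₀(2.0362e-05) = -93.823 dB

-93.82 dB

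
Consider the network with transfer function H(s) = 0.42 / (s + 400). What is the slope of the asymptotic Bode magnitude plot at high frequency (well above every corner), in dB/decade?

-20 dB/decade

With 0 zeros and 1 pole, the high-frequency asymptotic slope is 20 × (0 − 1) = -20 dB/decade.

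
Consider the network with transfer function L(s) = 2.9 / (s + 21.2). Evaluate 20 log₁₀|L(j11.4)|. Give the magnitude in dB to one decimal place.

|j11.4 + 21.2| = √(11.4² + 21.2²) = 24.07
|L(j11.4)| = 2.9 / 24.07 = 0.12048
20 log₁₀(0.12048) = -18.38 dB

-18.4 dB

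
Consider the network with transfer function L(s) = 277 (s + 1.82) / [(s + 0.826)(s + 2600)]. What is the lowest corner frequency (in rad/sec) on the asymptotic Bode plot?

Break frequencies occur at each pole and zero magnitude: 0.826 rad/sec, 1.82 rad/sec, 2600 rad/sec.
The lowest is 0.826 rad/sec.

0.826 rad/sec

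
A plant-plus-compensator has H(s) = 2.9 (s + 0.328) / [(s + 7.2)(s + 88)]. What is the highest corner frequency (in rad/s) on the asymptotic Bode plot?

Break frequencies occur at each pole and zero magnitude: 0.328 rad/s, 7.2 rad/s, 88 rad/s.
The highest is 88 rad/s.

88 rad/s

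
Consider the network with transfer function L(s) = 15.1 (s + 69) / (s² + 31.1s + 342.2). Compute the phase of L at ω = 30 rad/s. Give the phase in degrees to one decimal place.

∠(j30 + 69) = arctan(30/69) = 23.50°
∠[(j30)² + 31.1(j30) + 342.2] = ∠[-557.8 + j933] = 120.87°
∠L(j30) = 23.50° − 120.87° = -97.37°

-97.4°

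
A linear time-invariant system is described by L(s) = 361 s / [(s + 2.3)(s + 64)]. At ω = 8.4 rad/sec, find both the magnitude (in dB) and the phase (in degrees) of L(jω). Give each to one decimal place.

|j8.4| = 8.4
|j8.4 + 2.3| = √(8.4² + 2.3²) = 8.709
|j8.4 + 64| = √(8.4² + 64²) = 64.55
|L(j8.4)| = 361 × 8.4 / (8.709 × 64.55) = 5.3941
20 log₁₀(5.3941) = 14.64 dB
∠(j8.4) = 90.00°
∠(j8.4 + 2.3) = arctan(8.4/2.3) = 74.69°
∠(j8.4 + 64) = arctan(8.4/64) = 7.48°
∠L(j8.4) = 90.00° − (74.69° + 7.48°) = 7.84°

|L| = 14.6 dB, ∠L = 7.8°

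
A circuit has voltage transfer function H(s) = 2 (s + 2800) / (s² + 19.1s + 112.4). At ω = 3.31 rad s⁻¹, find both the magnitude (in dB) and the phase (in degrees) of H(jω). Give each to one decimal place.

|j3.31 + 2800| = √(3.31² + 2800²) = 2800
|(j3.31)² + 19.1(j3.31) + 112.4| = |101.44 + j63.221| = 119.5
|H(j3.31)| = 2 × 2800 / 119.5 = 46.85
20 log₁₀(46.85) = 33.41 dB
∠(j3.31 + 2800) = arctan(3.31/2800) = 0.07°
∠[(j3.31)² + 19.1(j3.31) + 112.4] = ∠[101.44 + j63.221] = 31.93°
∠H(j3.31) = 0.07° − 31.93° = -31.86°

|H| = 33.4 dB, ∠H = -31.9°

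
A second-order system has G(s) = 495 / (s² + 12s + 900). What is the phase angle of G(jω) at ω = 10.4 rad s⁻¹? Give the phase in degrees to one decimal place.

-9.0°

∠[(j10.4)² + 12(j10.4) + 900] = ∠[791.84 + j124.8] = 8.96°
∠G(j10.4) = −8.96° = -8.96°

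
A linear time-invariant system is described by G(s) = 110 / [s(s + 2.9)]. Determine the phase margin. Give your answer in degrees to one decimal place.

15.7°

Gain crossover: |G(jω)| = 1 at ω ≈ 10.3 rad/sec.
∠G(j10.3) = −90° − arctan(10.3/2.9) ≈ -164.26°
PM = 180° + (-164.26°) = 15.74°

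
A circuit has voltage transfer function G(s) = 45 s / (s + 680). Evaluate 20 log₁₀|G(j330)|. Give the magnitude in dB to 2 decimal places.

|j330| = 330
|j330 + 680| = √(330² + 680²) = 755.8
|G(j330)| = 45 × 330 / 755.8 = 19.647
20 log₁₀(19.647) = 25.866 dB

25.87 dB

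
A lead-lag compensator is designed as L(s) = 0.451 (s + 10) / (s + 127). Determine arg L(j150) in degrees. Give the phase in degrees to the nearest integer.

36°

∠(j150 + 10) = arctan(150/10) = 86.19°
∠(j150 + 127) = arctan(150/127) = 49.75°
∠L(j150) = 86.19° − 49.75° = 36.44°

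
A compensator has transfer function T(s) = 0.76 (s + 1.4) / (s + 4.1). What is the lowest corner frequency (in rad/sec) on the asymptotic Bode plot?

Break frequencies occur at each pole and zero magnitude: 1.4 rad/sec, 4.1 rad/sec.
The lowest is 1.4 rad/sec.

1.4 rad/sec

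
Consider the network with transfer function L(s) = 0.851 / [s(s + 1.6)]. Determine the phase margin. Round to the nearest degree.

72°

Gain crossover: |L(jω)| = 1 at ω ≈ 0.507 rad/s.
∠L(j0.507) = −90° − arctan(0.507/1.6) ≈ -107.58°
PM = 180° + (-107.58°) = 72.42°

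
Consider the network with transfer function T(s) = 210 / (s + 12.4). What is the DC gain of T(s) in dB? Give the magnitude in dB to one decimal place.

24.6 dB

T(0) = 210 / 12.4 = 16.935
20 log₁₀(16.935) = 24.58 dB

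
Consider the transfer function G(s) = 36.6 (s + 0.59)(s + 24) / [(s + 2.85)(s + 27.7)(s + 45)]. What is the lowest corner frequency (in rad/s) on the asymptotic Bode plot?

0.59 rad/s

Break frequencies occur at each pole and zero magnitude: 0.59 rad/s, 2.85 rad/s, 24 rad/s, 27.7 rad/s, 45 rad/s.
The lowest is 0.59 rad/s.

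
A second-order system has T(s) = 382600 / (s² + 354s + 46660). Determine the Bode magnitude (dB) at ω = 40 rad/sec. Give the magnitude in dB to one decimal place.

|(j40)² + 354(j40) + 46660| = |45060 + j14160| = 4.723e+04
|T(j40)| = 382600 / 4.723e+04 = 8.1004
20 log₁₀(8.1004) = 18.17 dB

18.2 dB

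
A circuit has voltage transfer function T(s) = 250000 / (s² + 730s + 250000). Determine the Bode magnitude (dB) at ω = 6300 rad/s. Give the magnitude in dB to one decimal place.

-44.0 dB

|(j6300)² + 730(j6300) + 250000| = |-3.944e+07 + j4.599e+06| = 3.971e+07
|T(j6300)| = 250000 / 3.971e+07 = 0.0062961
20 log₁₀(0.0062961) = -44.02 dB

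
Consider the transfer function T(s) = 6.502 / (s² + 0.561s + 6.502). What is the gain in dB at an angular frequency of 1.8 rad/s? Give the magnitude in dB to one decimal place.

5.6 dB

|(j1.8)² + 0.561(j1.8) + 6.502| = |3.262 + j1.0098| = 3.415
|T(j1.8)| = 6.502 / 3.415 = 1.9041
20 log₁₀(1.9041) = 5.59 dB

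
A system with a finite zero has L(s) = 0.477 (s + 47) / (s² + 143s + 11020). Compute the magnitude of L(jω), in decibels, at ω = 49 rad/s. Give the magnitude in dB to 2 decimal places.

|j49 + 47| = √(49² + 47²) = 67.9
|(j49)² + 143(j49) + 11020| = |8619 + j7007| = 1.111e+04
|L(j49)| = 0.477 × 67.9 / 1.111e+04 = 0.0029157
20 log₁₀(0.0029157) = -50.705 dB

-50.71 dB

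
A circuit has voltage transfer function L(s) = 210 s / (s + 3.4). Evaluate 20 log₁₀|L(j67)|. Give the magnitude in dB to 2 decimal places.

46.43 dB

|j67| = 67
|j67 + 3.4| = √(67² + 3.4²) = 67.09
|L(j67)| = 210 × 67 / 67.09 = 209.73
20 log₁₀(209.73) = 46.433 dB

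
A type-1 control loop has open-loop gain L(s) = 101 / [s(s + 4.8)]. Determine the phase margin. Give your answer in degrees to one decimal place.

Gain crossover: |L(jω)| = 1 at ω ≈ 9.49 rad/sec.
∠L(j9.49) = −90° − arctan(9.49/4.8) ≈ -153.18°
PM = 180° + (-153.18°) = 26.82°

26.8 deg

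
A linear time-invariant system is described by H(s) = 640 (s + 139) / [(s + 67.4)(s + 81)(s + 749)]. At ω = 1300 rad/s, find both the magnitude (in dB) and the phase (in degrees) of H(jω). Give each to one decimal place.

|H| = -69.7 dB, ∠H = -149.6°

|j1300 + 139| = √(1300² + 139²) = 1307
|j1300 + 67.4| = √(1300² + 67.4²) = 1302
|j1300 + 81| = √(1300² + 81²) = 1303
|j1300 + 749| = √(1300² + 749²) = 1500
|H(j1300)| = 640 × 1307 / (1302 × 1303 × 1500) = 0.00032892
20 log₁₀(0.00032892) = -69.66 dB
∠(j1300 + 139) = arctan(1300/139) = 83.90°
∠(j1300 + 67.4) = arctan(1300/67.4) = 87.03°
∠(j1300 + 81) = arctan(1300/81) = 86.43°
∠(j1300 + 749) = arctan(1300/749) = 60.05°
∠H(j1300) = 83.90° − (87.03° + 86.43° + 60.05°) = -149.62°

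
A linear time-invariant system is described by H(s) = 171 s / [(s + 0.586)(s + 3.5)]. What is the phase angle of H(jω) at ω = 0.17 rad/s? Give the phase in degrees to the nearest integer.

∠(j0.17) = 90.00°
∠(j0.17 + 0.586) = arctan(0.17/0.586) = 16.18°
∠(j0.17 + 3.5) = arctan(0.17/3.5) = 2.78°
∠H(j0.17) = 90.00° − (16.18° + 2.78°) = 71.04°

71°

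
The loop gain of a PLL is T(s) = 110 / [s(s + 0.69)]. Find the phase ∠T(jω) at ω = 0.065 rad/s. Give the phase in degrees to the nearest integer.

-95°

∠(j0.065 + 0.69) = arctan(0.065/0.69) = 5.38°
∠(j0.065) = 90.00°
∠T(j0.065) = − (5.38° + 90.00°) = -95.38°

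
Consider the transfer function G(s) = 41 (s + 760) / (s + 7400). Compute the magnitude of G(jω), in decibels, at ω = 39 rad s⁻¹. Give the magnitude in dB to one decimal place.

|j39 + 760| = √(39² + 760²) = 761
|j39 + 7400| = √(39² + 7400²) = 7400
|G(j39)| = 41 × 761 / 7400 = 4.2163
20 log₁₀(4.2163) = 12.50 dB

12.5 dB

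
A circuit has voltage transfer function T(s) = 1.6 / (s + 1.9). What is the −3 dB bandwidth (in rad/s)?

For a single-pole low-pass, the −3 dB point is at the pole: ω = 1.9 rad/s.

1.9 rad/s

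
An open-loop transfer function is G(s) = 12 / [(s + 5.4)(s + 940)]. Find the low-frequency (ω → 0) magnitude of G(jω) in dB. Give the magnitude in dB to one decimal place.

G(0) = 12 / (5.4 × 940) = 0.0023641
20 log₁₀(0.0023641) = -52.53 dB

-52.5 dB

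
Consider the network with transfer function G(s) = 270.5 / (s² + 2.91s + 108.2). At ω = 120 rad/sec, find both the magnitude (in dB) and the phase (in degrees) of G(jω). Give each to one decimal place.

|G| = -34.5 dB, ∠G = -178.6°

|(j120)² + 2.91(j120) + 108.2| = |-14292 + j349.2| = 1.43e+04
|G(j120)| = 270.5 / 1.43e+04 = 0.018921
20 log₁₀(0.018921) = -34.46 dB
∠[(j120)² + 2.91(j120) + 108.2] = ∠[-14292 + j349.2] = 178.60°
∠G(j120) = −178.60° = -178.60°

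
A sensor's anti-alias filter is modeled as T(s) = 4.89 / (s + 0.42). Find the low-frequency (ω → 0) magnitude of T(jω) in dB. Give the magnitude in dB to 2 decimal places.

21.32 dB

T(0) = 4.89 / 0.42 = 11.643
20 log₁₀(11.643) = 21.321 dB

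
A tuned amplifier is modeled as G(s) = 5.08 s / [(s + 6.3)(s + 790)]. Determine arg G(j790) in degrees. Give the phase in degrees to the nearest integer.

-45°

∠(j790) = 90.00°
∠(j790 + 6.3) = arctan(790/6.3) = 89.54°
∠(j790 + 790) = arctan(790/790) = 45.00°
∠G(j790) = 90.00° − (89.54° + 45.00°) = -44.54°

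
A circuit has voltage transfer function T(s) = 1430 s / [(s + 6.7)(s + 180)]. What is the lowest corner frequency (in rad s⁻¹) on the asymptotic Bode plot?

6.7 rad s⁻¹

Break frequencies occur at each pole and zero magnitude: 6.7 rad s⁻¹, 180 rad s⁻¹.
The lowest is 6.7 rad s⁻¹.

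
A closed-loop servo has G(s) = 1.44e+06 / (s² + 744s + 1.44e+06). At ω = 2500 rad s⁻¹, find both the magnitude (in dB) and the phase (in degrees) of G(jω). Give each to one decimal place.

|(j2500)² + 744(j2500) + 1.44e+06| = |-4.81e+06 + j1.86e+06| = 5.157e+06
|G(j2500)| = 1.44e+06 / 5.157e+06 = 0.27923
20 log₁₀(0.27923) = -11.08 dB
∠[(j2500)² + 744(j2500) + 1.44e+06] = ∠[-4.81e+06 + j1.86e+06] = 158.86°
∠G(j2500) = −158.86° = -158.86°

|G| = -11.1 dB, ∠G = -158.9 deg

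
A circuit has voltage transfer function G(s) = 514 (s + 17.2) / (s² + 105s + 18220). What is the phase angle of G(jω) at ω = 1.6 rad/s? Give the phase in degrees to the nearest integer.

∠(j1.6 + 17.2) = arctan(1.6/17.2) = 5.31°
∠[(j1.6)² + 105(j1.6) + 18220] = ∠[18217 + j168] = 0.53°
∠G(j1.6) = 5.31° − 0.53° = 4.79°

5 deg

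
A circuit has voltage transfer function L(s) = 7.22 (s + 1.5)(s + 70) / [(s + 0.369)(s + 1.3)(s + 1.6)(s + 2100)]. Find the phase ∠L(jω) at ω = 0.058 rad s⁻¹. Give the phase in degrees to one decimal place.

∠(j0.058 + 1.5) = arctan(0.058/1.5) = 2.21°
∠(j0.058 + 70) = arctan(0.058/70) = 0.05°
∠(j0.058 + 0.369) = arctan(0.058/0.369) = 8.93°
∠(j0.058 + 1.3) = arctan(0.058/1.3) = 2.55°
∠(j0.058 + 1.6) = arctan(0.058/1.6) = 2.08°
∠(j0.058 + 2100) = arctan(0.058/2100) = 0.00°
∠L(j0.058) = 2.21° + 0.05° − (8.93° + 2.55° + 2.08° + 0.00°) = -11.30°

-11.3°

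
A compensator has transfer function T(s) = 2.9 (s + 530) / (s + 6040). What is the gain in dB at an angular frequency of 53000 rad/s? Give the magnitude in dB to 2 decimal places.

|j53000 + 530| = √(53000² + 530²) = 5.3e+04
|j53000 + 6040| = √(53000² + 6040²) = 5.334e+04
|T(j53000)| = 2.9 × 5.3e+04 / 5.334e+04 = 2.8815
20 log₁₀(2.8815) = 9.192 dB

9.19 dB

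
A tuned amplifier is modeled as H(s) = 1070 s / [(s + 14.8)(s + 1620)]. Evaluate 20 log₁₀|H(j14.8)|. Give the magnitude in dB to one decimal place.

-6.6 dB

|j14.8| = 14.8
|j14.8 + 14.8| = √(14.8² + 14.8²) = 20.93
|j14.8 + 1620| = √(14.8² + 1620²) = 1620
|H(j14.8)| = 1070 × 14.8 / (20.93 × 1620) = 0.46702
20 log₁₀(0.46702) = -6.61 dB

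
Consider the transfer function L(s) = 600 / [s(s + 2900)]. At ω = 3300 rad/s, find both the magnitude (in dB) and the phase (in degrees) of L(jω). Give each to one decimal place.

|j3300 + 2900| = √(3300² + 2900²) = 4393
|j3300| = 3300
|L(j3300)| = 600 / (4393 × 3300) = 4.1386e-05
20 log₁₀(4.1386e-05) = -87.66 dB
∠(j3300 + 2900) = arctan(3300/2900) = 48.69°
∠(j3300) = 90.00°
∠L(j3300) = − (48.69° + 90.00°) = -138.69°

|L| = -87.7 dB, ∠L = -138.7°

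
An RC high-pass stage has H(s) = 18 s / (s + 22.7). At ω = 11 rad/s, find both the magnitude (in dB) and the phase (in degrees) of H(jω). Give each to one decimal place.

|j11| = 11
|j11 + 22.7| = √(11² + 22.7²) = 25.22
|H(j11)| = 18 × 11 / 25.22 = 7.8494
20 log₁₀(7.8494) = 17.90 dB
∠(j11) = 90.00°
∠(j11 + 22.7) = arctan(11/22.7) = 25.85°
∠H(j11) = 90.00° − 25.85° = 64.15°

|H| = 17.9 dB, ∠H = 64.1 deg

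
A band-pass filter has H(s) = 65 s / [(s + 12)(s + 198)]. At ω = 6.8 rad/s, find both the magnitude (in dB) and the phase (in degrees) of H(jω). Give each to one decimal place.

|j6.8| = 6.8
|j6.8 + 12| = √(6.8² + 12²) = 13.79
|j6.8 + 198| = √(6.8² + 198²) = 198.1
|H(j6.8)| = 65 × 6.8 / (13.79 × 198.1) = 0.16175
20 log₁₀(0.16175) = -15.82 dB
∠(j6.8) = 90.00°
∠(j6.8 + 12) = arctan(6.8/12) = 29.54°
∠(j6.8 + 198) = arctan(6.8/198) = 1.97°
∠H(j6.8) = 90.00° − (29.54° + 1.97°) = 58.49°

|H| = -15.8 dB, ∠H = 58.5°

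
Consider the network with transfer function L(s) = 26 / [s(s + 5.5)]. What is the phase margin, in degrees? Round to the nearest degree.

55°

Gain crossover: |L(jω)| = 1 at ω ≈ 3.87 rad/sec.
∠L(j3.87) = −90° − arctan(3.87/5.5) ≈ -125.11°
PM = 180° + (-125.11°) = 54.89°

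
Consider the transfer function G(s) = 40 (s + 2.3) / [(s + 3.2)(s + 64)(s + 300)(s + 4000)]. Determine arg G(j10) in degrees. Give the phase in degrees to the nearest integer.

-6 deg

∠(j10 + 2.3) = arctan(10/2.3) = 77.05°
∠(j10 + 3.2) = arctan(10/3.2) = 72.26°
∠(j10 + 64) = arctan(10/64) = 8.88°
∠(j10 + 300) = arctan(10/300) = 1.91°
∠(j10 + 4000) = arctan(10/4000) = 0.14°
∠G(j10) = 77.05° − (72.26° + 8.88° + 1.91° + 0.14°) = -6.14°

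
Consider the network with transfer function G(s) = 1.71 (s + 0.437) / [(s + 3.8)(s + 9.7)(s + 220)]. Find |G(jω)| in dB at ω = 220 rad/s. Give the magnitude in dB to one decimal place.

|j220 + 0.437| = √(220² + 0.437²) = 220
|j220 + 3.8| = √(220² + 3.8²) = 220
|j220 + 9.7| = √(220² + 9.7²) = 220.2
|j220 + 220| = √(220² + 220²) = 311.1
|G(j220)| = 1.71 × 220 / (220 × 220.2 × 311.1) = 2.4955e-05
20 log₁₀(2.4955e-05) = -92.06 dB

-92.1 dB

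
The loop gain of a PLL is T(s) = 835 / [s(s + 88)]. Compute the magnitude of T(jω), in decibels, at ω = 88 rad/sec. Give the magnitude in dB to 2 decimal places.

|j88 + 88| = √(88² + 88²) = 124.5
|j88| = 88
|T(j88)| = 835 / (124.5 × 88) = 0.076244
20 log₁₀(0.076244) = -22.356 dB

-22.36 dB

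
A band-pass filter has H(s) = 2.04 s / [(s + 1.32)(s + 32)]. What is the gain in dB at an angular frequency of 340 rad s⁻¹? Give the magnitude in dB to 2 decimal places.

-44.48 dB

|j340| = 340
|j340 + 1.32| = √(340² + 1.32²) = 340
|j340 + 32| = √(340² + 32²) = 341.5
|H(j340)| = 2.04 × 340 / (340 × 341.5) = 0.0059736
20 log₁₀(0.0059736) = -44.475 dB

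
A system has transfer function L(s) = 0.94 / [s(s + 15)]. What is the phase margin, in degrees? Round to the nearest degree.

90°

Gain crossover: |L(jω)| = 1 at ω ≈ 0.0627 rad/sec.
∠L(j0.0627) = −90° − arctan(0.0627/15) ≈ -90.24°
PM = 180° + (-90.24°) = 89.76°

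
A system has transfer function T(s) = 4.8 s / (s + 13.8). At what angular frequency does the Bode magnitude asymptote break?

13.8 rad s⁻¹

The single real pole at s = −13.8 gives a corner at ω = 13.8 rad s⁻¹.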